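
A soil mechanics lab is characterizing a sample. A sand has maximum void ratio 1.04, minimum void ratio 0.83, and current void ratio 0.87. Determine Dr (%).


Using Dr = (e_max - e) / (e_max - e_min) * 100
e_max - e = 1.04 - 0.87 = 0.17
e_max - e_min = 1.04 - 0.83 = 0.21
Dr = 0.17 / 0.21 * 100
Dr = 80.95 %


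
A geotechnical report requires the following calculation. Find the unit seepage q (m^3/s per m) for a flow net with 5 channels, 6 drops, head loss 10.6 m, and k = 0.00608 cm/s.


Convert k to m/s for unit consistency with H:
k = 0.00608 cm/s = 0.00608 / 100 m/s = 6.08e-05 m/s
Using q = k * H * Nf / Nd
Nf / Nd = 5 / 6 = 0.8333
q = 6.08e-05 * 10.6 * 0.8333
q = 0.0005371 m^3/s per m


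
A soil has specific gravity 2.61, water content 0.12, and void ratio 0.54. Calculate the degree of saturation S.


Using S = Gs * w / e
S = 2.61 * 0.12 / 0.54
S = 0.58


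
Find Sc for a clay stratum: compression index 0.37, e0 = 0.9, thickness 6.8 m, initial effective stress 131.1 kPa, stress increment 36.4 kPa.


Using Sc = Cc * H / (1 + e0) * log10((sigma0 + delta_sigma) / sigma0)
Stress ratio = (131.1 + 36.4) / 131.1 = 1.27765
log10(1.27765) = 0.106412
Cc * H / (1 + e0) = 0.37 * 6.8 / (1 + 0.9) = 1.32421
Sc = 1.32421 * 0.106412
Sc = 0.1409 m


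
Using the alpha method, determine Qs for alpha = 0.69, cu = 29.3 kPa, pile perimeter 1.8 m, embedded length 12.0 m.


Using Qs = alpha * cu * perimeter * L
Qs = 0.69 * 29.3 * 1.8 * 12.0
Qs = 436.69 kN


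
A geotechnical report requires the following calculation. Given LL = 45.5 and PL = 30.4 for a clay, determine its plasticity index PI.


Using PI = LL - PL
PI = 45.5 - 30.4
PI = 15.1


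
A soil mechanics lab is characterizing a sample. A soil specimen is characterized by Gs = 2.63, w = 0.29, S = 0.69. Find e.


Using the relation e = Gs * w / S
e = 2.63 * 0.29 / 0.69
e = 1.1054


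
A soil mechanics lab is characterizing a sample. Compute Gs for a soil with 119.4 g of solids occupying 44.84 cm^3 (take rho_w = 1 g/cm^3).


Using Gs = m_s / (V_s * rho_w)
Since rho_w = 1 g/cm^3:
Gs = 119.4 / 44.84
Gs = 2.663


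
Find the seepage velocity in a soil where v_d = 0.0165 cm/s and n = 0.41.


Using v_s = v_d / n
v_s = 0.0165 / 0.41
v_s = 0.04024 cm/s


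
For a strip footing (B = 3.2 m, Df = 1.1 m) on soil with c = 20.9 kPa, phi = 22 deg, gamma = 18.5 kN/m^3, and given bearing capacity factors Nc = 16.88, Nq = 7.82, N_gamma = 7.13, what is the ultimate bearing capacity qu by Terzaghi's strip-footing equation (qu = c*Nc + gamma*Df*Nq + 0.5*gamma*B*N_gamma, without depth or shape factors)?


Compute qu = c*Nc + gamma*Df*Nq + 0.5*gamma*B*N_gamma
Term 1: 20.9 * 16.88 = 352.792
Term 2: 18.5 * 1.1 * 7.82 = 159.137
Term 3: 0.5 * 18.5 * 3.2 * 7.13 = 211.048
qu = 352.792 + 159.137 + 211.048
qu = 722.98 kPa


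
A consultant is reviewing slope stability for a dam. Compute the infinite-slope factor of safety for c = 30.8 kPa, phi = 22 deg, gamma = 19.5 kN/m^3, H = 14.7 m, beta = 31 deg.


Result: 0.916

Derivation:
Using Fs = c / (gamma*H*sin(beta)*cos(beta)) + tan(phi)/tan(beta)
Cohesion contribution = 30.8 / (19.5*14.7*sin(31)*cos(31))
Cohesion contribution = 0.243385
Friction contribution = tan(22)/tan(31) = 0.672413
Fs = 0.243385 + 0.672413
Fs = 0.916


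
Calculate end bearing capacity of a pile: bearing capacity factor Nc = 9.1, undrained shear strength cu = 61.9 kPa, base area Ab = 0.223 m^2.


Result: 125.61 kN

Derivation:
Using Qb = Nc * cu * Ab
Qb = 9.1 * 61.9 * 0.223
Qb = 125.61 kN


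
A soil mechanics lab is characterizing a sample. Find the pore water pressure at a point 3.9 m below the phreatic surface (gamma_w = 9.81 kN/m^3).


Using u = gamma_w * h_w
u = 9.81 * 3.9
u = 38.26 kPa


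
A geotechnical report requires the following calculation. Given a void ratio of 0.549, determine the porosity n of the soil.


Using the relation n = e / (1 + e)
n = 0.549 / (1 + 0.549)
n = 0.549 / 1.549
n = 0.3544


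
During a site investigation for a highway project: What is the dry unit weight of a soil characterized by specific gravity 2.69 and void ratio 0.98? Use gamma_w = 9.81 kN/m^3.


Using gamma_d = Gs * gamma_w / (1 + e)
gamma_d = 2.69 * 9.81 / (1 + 0.98)
gamma_d = 2.69 * 9.81 / 1.98
gamma_d = 13.328 kN/m^3


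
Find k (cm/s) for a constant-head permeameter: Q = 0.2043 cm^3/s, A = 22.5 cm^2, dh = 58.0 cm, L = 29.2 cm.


Result: 0.004571 cm/s

Derivation:
Compute hydraulic gradient:
i = dh / L = 58.0 / 29.2 = 1.9863
Then apply Darcy's law:
k = Q / (A * i)
k = 0.2043 / (22.5 * 1.9863)
k = 0.2043 / 44.6918
k = 0.004571 cm/s


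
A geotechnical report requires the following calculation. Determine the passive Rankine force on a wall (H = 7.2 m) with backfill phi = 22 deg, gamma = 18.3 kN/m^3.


Result: 1042.58 kN/m

Derivation:
Compute passive earth pressure coefficient:
Kp = tan^2(45 + phi/2) = tan^2(56.0) = 2.197987
Compute passive force:
Pp = 0.5 * Kp * gamma * H^2
Pp = 0.5 * 2.197987 * 18.3 * 7.2^2
Pp = 1042.58 kN/m


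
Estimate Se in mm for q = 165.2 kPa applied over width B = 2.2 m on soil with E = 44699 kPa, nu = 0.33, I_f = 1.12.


Using Se = q * B * (1 - nu^2) * I_f / E
1 - nu^2 = 1 - 0.33^2 = 0.8911
Se = 165.2 * 2.2 * 0.8911 * 1.12 / 44699
Se = 0.008115 m
Convert to mm: Se = 0.008115 * 1000 = 8.115 mm


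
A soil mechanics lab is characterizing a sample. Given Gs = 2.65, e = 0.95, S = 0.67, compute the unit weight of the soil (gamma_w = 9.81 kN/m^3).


Result: 16.534 kN/m^3

Derivation:
Using gamma = gamma_w * (Gs + S*e) / (1 + e)
Numerator: Gs + S*e = 2.65 + 0.67*0.95 = 3.2865
Denominator: 1 + e = 1 + 0.95 = 1.95
gamma = 9.81 * 3.2865 / 1.95
gamma = 16.534 kN/m^3


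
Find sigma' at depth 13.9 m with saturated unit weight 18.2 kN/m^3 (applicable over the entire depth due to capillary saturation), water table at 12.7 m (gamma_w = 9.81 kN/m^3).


Total stress = gamma_sat * depth
sigma = 18.2 * 13.9 = 252.98 kPa
Pore water pressure u = gamma_w * (depth - d_wt)
u = 9.81 * (13.9 - 12.7) = 11.772 kPa
Effective stress = sigma - u
sigma' = 252.98 - 11.772 = 241.21 kPa


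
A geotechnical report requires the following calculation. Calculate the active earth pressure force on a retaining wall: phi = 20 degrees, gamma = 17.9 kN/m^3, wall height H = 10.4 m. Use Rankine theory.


Compute active earth pressure coefficient:
Ka = tan^2(45 - phi/2) = tan^2(35.0) = 0.490291
Compute active force:
Pa = 0.5 * Ka * gamma * H^2
Pa = 0.5 * 0.490291 * 17.9 * 10.4^2
Pa = 474.62 kN/m


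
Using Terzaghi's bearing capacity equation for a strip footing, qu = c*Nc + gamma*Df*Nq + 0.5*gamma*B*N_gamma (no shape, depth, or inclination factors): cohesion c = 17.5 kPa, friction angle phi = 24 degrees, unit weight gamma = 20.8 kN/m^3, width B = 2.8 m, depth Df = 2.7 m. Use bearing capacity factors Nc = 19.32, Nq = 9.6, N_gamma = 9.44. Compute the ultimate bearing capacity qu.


Compute qu = c*Nc + gamma*Df*Nq + 0.5*gamma*B*N_gamma
Term 1: 17.5 * 19.32 = 338.1
Term 2: 20.8 * 2.7 * 9.6 = 539.136
Term 3: 0.5 * 20.8 * 2.8 * 9.44 = 274.8928
qu = 338.1 + 539.136 + 274.8928
qu = 1152.13 kPa


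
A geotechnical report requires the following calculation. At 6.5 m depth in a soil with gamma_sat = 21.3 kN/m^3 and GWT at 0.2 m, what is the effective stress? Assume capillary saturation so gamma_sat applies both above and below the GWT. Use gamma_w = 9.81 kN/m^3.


Total stress = gamma_sat * depth
sigma = 21.3 * 6.5 = 138.45 kPa
Pore water pressure u = gamma_w * (depth - d_wt)
u = 9.81 * (6.5 - 0.2) = 61.803 kPa
Effective stress = sigma - u
sigma' = 138.45 - 61.803 = 76.65 kPa


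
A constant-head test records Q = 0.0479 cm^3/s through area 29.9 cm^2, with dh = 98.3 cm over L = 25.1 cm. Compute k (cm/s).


Result: 0.000409 cm/s

Derivation:
Compute hydraulic gradient:
i = dh / L = 98.3 / 25.1 = 3.91633
Then apply Darcy's law:
k = Q / (A * i)
k = 0.0479 / (29.9 * 3.91633)
k = 0.0479 / 117.098
k = 0.000409 cm/s


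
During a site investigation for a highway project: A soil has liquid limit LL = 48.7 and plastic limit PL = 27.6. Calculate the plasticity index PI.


Result: 21.1

Derivation:
Using PI = LL - PL
PI = 48.7 - 27.6
PI = 21.1


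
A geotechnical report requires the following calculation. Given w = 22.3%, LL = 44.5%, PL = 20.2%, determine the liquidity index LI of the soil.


First compute the plasticity index:
PI = LL - PL = 44.5 - 20.2 = 24.3
Then compute the liquidity index:
LI = (w - PL) / PI
LI = (22.3 - 20.2) / 24.3
LI = 0.086


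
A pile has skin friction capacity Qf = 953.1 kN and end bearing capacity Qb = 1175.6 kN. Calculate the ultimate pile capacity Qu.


Result: 2128.7 kN

Derivation:
Using Qu = Qf + Qb
Qu = 953.1 + 1175.6
Qu = 2128.7 kN


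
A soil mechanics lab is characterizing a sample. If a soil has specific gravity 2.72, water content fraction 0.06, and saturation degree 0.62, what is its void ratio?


Result: 0.2632

Derivation:
Using the relation e = Gs * w / S
e = 2.72 * 0.06 / 0.62
e = 0.2632


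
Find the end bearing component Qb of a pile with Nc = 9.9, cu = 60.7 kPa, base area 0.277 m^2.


Using Qb = Nc * cu * Ab
Qb = 9.9 * 60.7 * 0.277
Qb = 166.46 kN


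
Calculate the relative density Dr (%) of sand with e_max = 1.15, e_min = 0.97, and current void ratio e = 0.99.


Result: 88.89 %

Derivation:
Using Dr = (e_max - e) / (e_max - e_min) * 100
e_max - e = 1.15 - 0.99 = 0.16
e_max - e_min = 1.15 - 0.97 = 0.18
Dr = 0.16 / 0.18 * 100
Dr = 88.89 %


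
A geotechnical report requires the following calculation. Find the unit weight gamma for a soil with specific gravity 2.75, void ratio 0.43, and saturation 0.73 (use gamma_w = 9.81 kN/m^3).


Using gamma = gamma_w * (Gs + S*e) / (1 + e)
Numerator: Gs + S*e = 2.75 + 0.73*0.43 = 3.0639
Denominator: 1 + e = 1 + 0.43 = 1.43
gamma = 9.81 * 3.0639 / 1.43
gamma = 21.019 kN/m^3


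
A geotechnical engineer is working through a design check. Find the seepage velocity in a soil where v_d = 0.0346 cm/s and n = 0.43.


Using v_s = v_d / n
v_s = 0.0346 / 0.43
v_s = 0.08047 cm/s


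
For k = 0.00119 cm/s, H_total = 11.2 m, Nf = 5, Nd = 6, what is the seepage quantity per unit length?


Convert k to m/s for unit consistency with H:
k = 0.00119 cm/s = 0.00119 / 100 m/s = 1.19e-05 m/s
Using q = k * H * Nf / Nd
Nf / Nd = 5 / 6 = 0.8333
q = 1.19e-05 * 11.2 * 0.8333
q = 0.0001111 m^3/s per m


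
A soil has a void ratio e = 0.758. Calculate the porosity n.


Result: 0.4312

Derivation:
Using the relation n = e / (1 + e)
n = 0.758 / (1 + 0.758)
n = 0.758 / 1.758
n = 0.4312


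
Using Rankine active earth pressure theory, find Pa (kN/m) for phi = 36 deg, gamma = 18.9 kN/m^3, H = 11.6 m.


Compute active earth pressure coefficient:
Ka = tan^2(45 - phi/2) = tan^2(27.0) = 0.259616
Compute active force:
Pa = 0.5 * Ka * gamma * H^2
Pa = 0.5 * 0.259616 * 18.9 * 11.6^2
Pa = 330.13 kN/m


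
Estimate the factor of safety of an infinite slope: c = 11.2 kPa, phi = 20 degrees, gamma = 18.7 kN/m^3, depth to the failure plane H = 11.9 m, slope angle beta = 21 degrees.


Using Fs = c / (gamma*H*sin(beta)*cos(beta)) + tan(phi)/tan(beta)
Cohesion contribution = 11.2 / (18.7*11.9*sin(21)*cos(21))
Cohesion contribution = 0.150435
Friction contribution = tan(20)/tan(21) = 0.948175
Fs = 0.150435 + 0.948175
Fs = 1.099


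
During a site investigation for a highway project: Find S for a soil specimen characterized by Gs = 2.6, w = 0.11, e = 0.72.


Result: 0.3972

Derivation:
Using S = Gs * w / e
S = 2.6 * 0.11 / 0.72
S = 0.3972


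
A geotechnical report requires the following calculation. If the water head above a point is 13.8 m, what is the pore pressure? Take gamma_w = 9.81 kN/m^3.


Using u = gamma_w * h_w
u = 9.81 * 13.8
u = 135.38 kPa


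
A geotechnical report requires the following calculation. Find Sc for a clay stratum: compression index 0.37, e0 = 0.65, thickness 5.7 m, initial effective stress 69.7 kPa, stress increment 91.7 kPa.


Using Sc = Cc * H / (1 + e0) * log10((sigma0 + delta_sigma) / sigma0)
Stress ratio = (69.7 + 91.7) / 69.7 = 2.31564
log10(2.31564) = 0.364671
Cc * H / (1 + e0) = 0.37 * 5.7 / (1 + 0.65) = 1.27818
Sc = 1.27818 * 0.364671
Sc = 0.4661 m


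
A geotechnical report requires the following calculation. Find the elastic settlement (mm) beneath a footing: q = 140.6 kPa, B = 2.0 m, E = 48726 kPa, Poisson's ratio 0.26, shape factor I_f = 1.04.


Result: 5.596 mm

Derivation:
Using Se = q * B * (1 - nu^2) * I_f / E
1 - nu^2 = 1 - 0.26^2 = 0.9324
Se = 140.6 * 2.0 * 0.9324 * 1.04 / 48726
Se = 0.005596 m
Convert to mm: Se = 0.005596 * 1000 = 5.596 mm


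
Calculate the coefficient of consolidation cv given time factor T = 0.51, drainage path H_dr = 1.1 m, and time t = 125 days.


Using cv = T * H_dr^2 / t
H_dr^2 = 1.1^2 = 1.21
cv = 0.51 * 1.21 / 125
cv = 0.00494 m^2/day


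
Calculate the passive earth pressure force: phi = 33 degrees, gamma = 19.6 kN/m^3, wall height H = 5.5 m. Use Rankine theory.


Result: 1005.59 kN/m

Derivation:
Compute passive earth pressure coefficient:
Kp = tan^2(45 + phi/2) = tan^2(61.5) = 3.39212
Compute passive force:
Pp = 0.5 * Kp * gamma * H^2
Pp = 0.5 * 3.39212 * 19.6 * 5.5^2
Pp = 1005.59 kN/m


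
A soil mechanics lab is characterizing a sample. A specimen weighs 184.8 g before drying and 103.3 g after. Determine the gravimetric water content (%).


Result: 78.9 %

Derivation:
Using w = (m_wet - m_dry) / m_dry * 100
m_wet - m_dry = 184.8 - 103.3 = 81.5 g
w = 81.5 / 103.3 * 100
w = 78.9 %


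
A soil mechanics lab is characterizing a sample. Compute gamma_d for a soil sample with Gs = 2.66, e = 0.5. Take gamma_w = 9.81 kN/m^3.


Result: 17.396 kN/m^3

Derivation:
Using gamma_d = Gs * gamma_w / (1 + e)
gamma_d = 2.66 * 9.81 / (1 + 0.5)
gamma_d = 2.66 * 9.81 / 1.5
gamma_d = 17.396 kN/m^3


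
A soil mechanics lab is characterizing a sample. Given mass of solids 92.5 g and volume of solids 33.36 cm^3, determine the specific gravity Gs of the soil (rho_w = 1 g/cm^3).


Using Gs = m_s / (V_s * rho_w)
Since rho_w = 1 g/cm^3:
Gs = 92.5 / 33.36
Gs = 2.773


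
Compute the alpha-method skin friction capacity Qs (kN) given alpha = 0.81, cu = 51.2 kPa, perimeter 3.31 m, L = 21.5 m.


Using Qs = alpha * cu * perimeter * L
Qs = 0.81 * 51.2 * 3.31 * 21.5
Qs = 2951.35 kN


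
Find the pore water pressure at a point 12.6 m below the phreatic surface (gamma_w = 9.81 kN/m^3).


Using u = gamma_w * h_w
u = 9.81 * 12.6
u = 123.61 kPa


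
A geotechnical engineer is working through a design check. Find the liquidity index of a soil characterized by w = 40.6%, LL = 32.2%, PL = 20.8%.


First compute the plasticity index:
PI = LL - PL = 32.2 - 20.8 = 11.4
Then compute the liquidity index:
LI = (w - PL) / PI
LI = (40.6 - 20.8) / 11.4
LI = 1.737


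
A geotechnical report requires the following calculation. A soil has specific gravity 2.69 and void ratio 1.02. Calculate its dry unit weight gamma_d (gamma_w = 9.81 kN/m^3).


Using gamma_d = Gs * gamma_w / (1 + e)
gamma_d = 2.69 * 9.81 / (1 + 1.02)
gamma_d = 2.69 * 9.81 / 2.02
gamma_d = 13.064 kN/m^3


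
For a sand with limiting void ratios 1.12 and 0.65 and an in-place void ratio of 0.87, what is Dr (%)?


Result: 53.19 %

Derivation:
Using Dr = (e_max - e) / (e_max - e_min) * 100
e_max - e = 1.12 - 0.87 = 0.25
e_max - e_min = 1.12 - 0.65 = 0.47
Dr = 0.25 / 0.47 * 100
Dr = 53.19 %


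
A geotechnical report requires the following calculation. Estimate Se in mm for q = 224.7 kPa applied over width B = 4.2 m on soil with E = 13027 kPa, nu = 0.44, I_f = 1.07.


Using Se = q * B * (1 - nu^2) * I_f / E
1 - nu^2 = 1 - 0.44^2 = 0.8064
Se = 224.7 * 4.2 * 0.8064 * 1.07 / 13027
Se = 0.062509 m
Convert to mm: Se = 0.062509 * 1000 = 62.509 mm


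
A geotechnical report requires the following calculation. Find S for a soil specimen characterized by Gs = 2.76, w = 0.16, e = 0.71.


Result: 0.622

Derivation:
Using S = Gs * w / e
S = 2.76 * 0.16 / 0.71
S = 0.622


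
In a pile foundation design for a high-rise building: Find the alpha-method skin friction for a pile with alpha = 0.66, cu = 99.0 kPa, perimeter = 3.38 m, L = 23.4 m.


Result: 5167.87 kN

Derivation:
Using Qs = alpha * cu * perimeter * L
Qs = 0.66 * 99.0 * 3.38 * 23.4
Qs = 5167.87 kN


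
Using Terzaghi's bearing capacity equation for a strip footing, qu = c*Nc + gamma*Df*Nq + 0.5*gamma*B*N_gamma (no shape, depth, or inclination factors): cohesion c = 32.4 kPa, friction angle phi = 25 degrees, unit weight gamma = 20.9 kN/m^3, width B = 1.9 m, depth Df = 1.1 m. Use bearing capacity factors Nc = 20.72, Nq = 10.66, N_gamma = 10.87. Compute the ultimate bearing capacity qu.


Compute qu = c*Nc + gamma*Df*Nq + 0.5*gamma*B*N_gamma
Term 1: 32.4 * 20.72 = 671.328
Term 2: 20.9 * 1.1 * 10.66 = 245.0734
Term 3: 0.5 * 20.9 * 1.9 * 10.87 = 215.82385
qu = 671.328 + 245.0734 + 215.82385
qu = 1132.23 kPa


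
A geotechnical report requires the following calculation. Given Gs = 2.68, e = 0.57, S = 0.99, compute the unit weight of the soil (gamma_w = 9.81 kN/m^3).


Result: 20.272 kN/m^3

Derivation:
Using gamma = gamma_w * (Gs + S*e) / (1 + e)
Numerator: Gs + S*e = 2.68 + 0.99*0.57 = 3.2443
Denominator: 1 + e = 1 + 0.57 = 1.57
gamma = 9.81 * 3.2443 / 1.57
gamma = 20.272 kN/m^3


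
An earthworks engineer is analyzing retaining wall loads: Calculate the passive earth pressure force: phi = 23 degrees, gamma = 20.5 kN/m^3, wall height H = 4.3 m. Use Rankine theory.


Compute passive earth pressure coefficient:
Kp = tan^2(45 + phi/2) = tan^2(56.5) = 2.282623
Compute passive force:
Pp = 0.5 * Kp * gamma * H^2
Pp = 0.5 * 2.282623 * 20.5 * 4.3^2
Pp = 432.61 kN/m


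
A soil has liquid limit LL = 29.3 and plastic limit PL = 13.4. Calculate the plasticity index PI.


Using PI = LL - PL
PI = 29.3 - 13.4
PI = 15.9


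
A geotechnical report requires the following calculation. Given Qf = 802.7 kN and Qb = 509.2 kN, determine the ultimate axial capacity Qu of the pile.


Using Qu = Qf + Qb
Qu = 802.7 + 509.2
Qu = 1311.9 kN


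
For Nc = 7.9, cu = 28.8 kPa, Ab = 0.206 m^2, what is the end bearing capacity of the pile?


Result: 46.87 kN

Derivation:
Using Qb = Nc * cu * Ab
Qb = 7.9 * 28.8 * 0.206
Qb = 46.87 kN


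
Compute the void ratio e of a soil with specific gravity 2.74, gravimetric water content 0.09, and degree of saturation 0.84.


Result: 0.2936

Derivation:
Using the relation e = Gs * w / S
e = 2.74 * 0.09 / 0.84
e = 0.2936


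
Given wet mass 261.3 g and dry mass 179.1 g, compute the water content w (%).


Using w = (m_wet - m_dry) / m_dry * 100
m_wet - m_dry = 261.3 - 179.1 = 82.2 g
w = 82.2 / 179.1 * 100
w = 45.9 %


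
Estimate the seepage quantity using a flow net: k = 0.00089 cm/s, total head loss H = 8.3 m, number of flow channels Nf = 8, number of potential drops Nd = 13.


Result: 4.546e-05 m^3/s per m

Derivation:
Convert k to m/s for unit consistency with H:
k = 0.00089 cm/s = 0.00089 / 100 m/s = 8.9e-06 m/s
Using q = k * H * Nf / Nd
Nf / Nd = 8 / 13 = 0.6154
q = 8.9e-06 * 8.3 * 0.6154
q = 4.546e-05 m^3/s per m


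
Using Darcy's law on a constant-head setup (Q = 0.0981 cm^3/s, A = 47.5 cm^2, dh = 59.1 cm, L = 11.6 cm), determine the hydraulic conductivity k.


Compute hydraulic gradient:
i = dh / L = 59.1 / 11.6 = 5.09483
Then apply Darcy's law:
k = Q / (A * i)
k = 0.0981 / (47.5 * 5.09483)
k = 0.0981 / 242.004
k = 0.000405 cm/s


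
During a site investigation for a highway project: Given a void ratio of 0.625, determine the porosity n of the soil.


Using the relation n = e / (1 + e)
n = 0.625 / (1 + 0.625)
n = 0.625 / 1.625
n = 0.3846


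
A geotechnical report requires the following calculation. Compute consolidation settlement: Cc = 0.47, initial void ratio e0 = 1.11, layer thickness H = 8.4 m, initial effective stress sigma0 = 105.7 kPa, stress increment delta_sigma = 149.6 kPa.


Using Sc = Cc * H / (1 + e0) * log10((sigma0 + delta_sigma) / sigma0)
Stress ratio = (105.7 + 149.6) / 105.7 = 2.41533
log10(2.41533) = 0.382976
Cc * H / (1 + e0) = 0.47 * 8.4 / (1 + 1.11) = 1.87109
Sc = 1.87109 * 0.382976
Sc = 0.7166 m


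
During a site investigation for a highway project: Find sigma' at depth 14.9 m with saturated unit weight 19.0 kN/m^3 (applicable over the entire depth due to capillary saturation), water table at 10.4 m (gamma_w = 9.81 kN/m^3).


Total stress = gamma_sat * depth
sigma = 19.0 * 14.9 = 283.1 kPa
Pore water pressure u = gamma_w * (depth - d_wt)
u = 9.81 * (14.9 - 10.4) = 44.145 kPa
Effective stress = sigma - u
sigma' = 283.1 - 44.145 = 238.96 kPa


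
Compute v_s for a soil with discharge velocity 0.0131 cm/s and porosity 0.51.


Using v_s = v_d / n
v_s = 0.0131 / 0.51
v_s = 0.02569 cm/s


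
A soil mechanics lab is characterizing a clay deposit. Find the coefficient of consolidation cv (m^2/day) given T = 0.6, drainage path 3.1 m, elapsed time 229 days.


Using cv = T * H_dr^2 / t
H_dr^2 = 3.1^2 = 9.61
cv = 0.6 * 9.61 / 229
cv = 0.02518 m^2/day


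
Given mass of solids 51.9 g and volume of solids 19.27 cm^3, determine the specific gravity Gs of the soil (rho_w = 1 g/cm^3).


Using Gs = m_s / (V_s * rho_w)
Since rho_w = 1 g/cm^3:
Gs = 51.9 / 19.27
Gs = 2.693


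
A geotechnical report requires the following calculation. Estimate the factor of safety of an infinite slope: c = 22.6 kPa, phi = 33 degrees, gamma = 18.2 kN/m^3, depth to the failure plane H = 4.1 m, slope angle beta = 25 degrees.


Result: 2.183

Derivation:
Using Fs = c / (gamma*H*sin(beta)*cos(beta)) + tan(phi)/tan(beta)
Cohesion contribution = 22.6 / (18.2*4.1*sin(25)*cos(25))
Cohesion contribution = 0.790732
Friction contribution = tan(33)/tan(25) = 1.39266
Fs = 0.790732 + 1.39266
Fs = 2.183


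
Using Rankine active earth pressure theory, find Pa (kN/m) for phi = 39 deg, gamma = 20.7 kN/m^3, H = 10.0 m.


Compute active earth pressure coefficient:
Ka = tan^2(45 - phi/2) = tan^2(25.5) = 0.227506
Compute active force:
Pa = 0.5 * Ka * gamma * H^2
Pa = 0.5 * 0.227506 * 20.7 * 10.0^2
Pa = 235.47 kN/m


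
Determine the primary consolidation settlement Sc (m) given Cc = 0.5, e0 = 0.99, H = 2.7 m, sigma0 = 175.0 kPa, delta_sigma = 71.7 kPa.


Using Sc = Cc * H / (1 + e0) * log10((sigma0 + delta_sigma) / sigma0)
Stress ratio = (175.0 + 71.7) / 175.0 = 1.40971
log10(1.40971) = 0.149131
Cc * H / (1 + e0) = 0.5 * 2.7 / (1 + 0.99) = 0.678392
Sc = 0.678392 * 0.149131
Sc = 0.1012 m


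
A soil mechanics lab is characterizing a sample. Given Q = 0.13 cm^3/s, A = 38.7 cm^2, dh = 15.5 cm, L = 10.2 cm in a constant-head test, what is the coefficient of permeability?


Compute hydraulic gradient:
i = dh / L = 15.5 / 10.2 = 1.51961
Then apply Darcy's law:
k = Q / (A * i)
k = 0.13 / (38.7 * 1.51961)
k = 0.13 / 58.8088
k = 0.002211 cm/s


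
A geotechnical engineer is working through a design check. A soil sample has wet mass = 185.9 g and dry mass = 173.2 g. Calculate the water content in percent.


Using w = (m_wet - m_dry) / m_dry * 100
m_wet - m_dry = 185.9 - 173.2 = 12.7 g
w = 12.7 / 173.2 * 100
w = 7.33 %


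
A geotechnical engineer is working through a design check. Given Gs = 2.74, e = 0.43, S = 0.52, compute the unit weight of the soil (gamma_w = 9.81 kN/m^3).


Using gamma = gamma_w * (Gs + S*e) / (1 + e)
Numerator: Gs + S*e = 2.74 + 0.52*0.43 = 2.9636
Denominator: 1 + e = 1 + 0.43 = 1.43
gamma = 9.81 * 2.9636 / 1.43
gamma = 20.331 kN/m^3


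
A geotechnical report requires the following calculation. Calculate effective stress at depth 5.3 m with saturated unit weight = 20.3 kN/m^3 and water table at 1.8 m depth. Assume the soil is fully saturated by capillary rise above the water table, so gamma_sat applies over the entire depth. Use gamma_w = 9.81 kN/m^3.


Total stress = gamma_sat * depth
sigma = 20.3 * 5.3 = 107.59 kPa
Pore water pressure u = gamma_w * (depth - d_wt)
u = 9.81 * (5.3 - 1.8) = 34.335 kPa
Effective stress = sigma - u
sigma' = 107.59 - 34.335 = 73.26 kPa


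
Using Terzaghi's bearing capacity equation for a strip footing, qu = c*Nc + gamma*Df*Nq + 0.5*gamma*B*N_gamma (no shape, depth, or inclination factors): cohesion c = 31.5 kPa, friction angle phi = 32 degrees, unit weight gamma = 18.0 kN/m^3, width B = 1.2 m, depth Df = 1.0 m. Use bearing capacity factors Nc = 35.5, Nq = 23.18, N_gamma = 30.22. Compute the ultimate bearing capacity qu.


Compute qu = c*Nc + gamma*Df*Nq + 0.5*gamma*B*N_gamma
Term 1: 31.5 * 35.5 = 1118.25
Term 2: 18.0 * 1.0 * 23.18 = 417.24
Term 3: 0.5 * 18.0 * 1.2 * 30.22 = 326.376
qu = 1118.25 + 417.24 + 326.376
qu = 1861.87 kPa


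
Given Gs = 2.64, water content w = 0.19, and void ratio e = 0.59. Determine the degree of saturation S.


Using S = Gs * w / e
S = 2.64 * 0.19 / 0.59
S = 0.8502


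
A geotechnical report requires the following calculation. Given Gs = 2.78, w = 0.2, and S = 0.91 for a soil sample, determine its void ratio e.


Using the relation e = Gs * w / S
e = 2.78 * 0.2 / 0.91
e = 0.611


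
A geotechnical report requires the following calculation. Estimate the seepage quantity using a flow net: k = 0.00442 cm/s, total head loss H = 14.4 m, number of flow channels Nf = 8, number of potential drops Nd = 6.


Result: 0.0008486 m^3/s per m

Derivation:
Convert k to m/s for unit consistency with H:
k = 0.00442 cm/s = 0.00442 / 100 m/s = 4.42e-05 m/s
Using q = k * H * Nf / Nd
Nf / Nd = 8 / 6 = 1.3333
q = 4.42e-05 * 14.4 * 1.3333
q = 0.0008486 m^3/s per m


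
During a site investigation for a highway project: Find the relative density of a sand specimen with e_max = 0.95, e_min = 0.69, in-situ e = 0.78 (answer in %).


Using Dr = (e_max - e) / (e_max - e_min) * 100
e_max - e = 0.95 - 0.78 = 0.17
e_max - e_min = 0.95 - 0.69 = 0.26
Dr = 0.17 / 0.26 * 100
Dr = 65.38 %


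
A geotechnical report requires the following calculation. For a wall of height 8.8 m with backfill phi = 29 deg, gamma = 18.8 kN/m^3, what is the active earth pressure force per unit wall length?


Result: 252.57 kN/m

Derivation:
Compute active earth pressure coefficient:
Ka = tan^2(45 - phi/2) = tan^2(30.5) = 0.346974
Compute active force:
Pa = 0.5 * Ka * gamma * H^2
Pa = 0.5 * 0.346974 * 18.8 * 8.8^2
Pa = 252.57 kN/m


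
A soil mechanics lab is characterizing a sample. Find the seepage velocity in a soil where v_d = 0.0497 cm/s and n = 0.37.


Result: 0.13432 cm/s

Derivation:
Using v_s = v_d / n
v_s = 0.0497 / 0.37
v_s = 0.13432 cm/s


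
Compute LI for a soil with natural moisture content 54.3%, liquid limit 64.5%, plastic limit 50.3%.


First compute the plasticity index:
PI = LL - PL = 64.5 - 50.3 = 14.2
Then compute the liquidity index:
LI = (w - PL) / PI
LI = (54.3 - 50.3) / 14.2
LI = 0.282


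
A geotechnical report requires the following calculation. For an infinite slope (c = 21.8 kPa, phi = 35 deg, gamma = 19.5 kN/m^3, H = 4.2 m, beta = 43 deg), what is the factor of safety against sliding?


Result: 1.285

Derivation:
Using Fs = c / (gamma*H*sin(beta)*cos(beta)) + tan(phi)/tan(beta)
Cohesion contribution = 21.8 / (19.5*4.2*sin(43)*cos(43))
Cohesion contribution = 0.533656
Friction contribution = tan(35)/tan(43) = 0.750881
Fs = 0.533656 + 0.750881
Fs = 1.285


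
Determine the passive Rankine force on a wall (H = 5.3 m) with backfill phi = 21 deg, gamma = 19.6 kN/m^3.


Compute passive earth pressure coefficient:
Kp = tan^2(45 + phi/2) = tan^2(55.5) = 2.117051
Compute passive force:
Pp = 0.5 * Kp * gamma * H^2
Pp = 0.5 * 2.117051 * 19.6 * 5.3^2
Pp = 582.79 kN/m


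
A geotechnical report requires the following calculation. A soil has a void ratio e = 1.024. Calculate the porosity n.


Using the relation n = e / (1 + e)
n = 1.024 / (1 + 1.024)
n = 1.024 / 2.024
n = 0.5059


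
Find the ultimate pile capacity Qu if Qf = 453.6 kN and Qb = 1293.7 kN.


Using Qu = Qf + Qb
Qu = 453.6 + 1293.7
Qu = 1747.3 kN


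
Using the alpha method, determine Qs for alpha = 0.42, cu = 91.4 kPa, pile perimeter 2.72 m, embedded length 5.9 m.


Using Qs = alpha * cu * perimeter * L
Qs = 0.42 * 91.4 * 2.72 * 5.9
Qs = 616.05 kN


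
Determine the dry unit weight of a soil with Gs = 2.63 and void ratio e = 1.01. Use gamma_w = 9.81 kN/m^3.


Using gamma_d = Gs * gamma_w / (1 + e)
gamma_d = 2.63 * 9.81 / (1 + 1.01)
gamma_d = 2.63 * 9.81 / 2.01
gamma_d = 12.836 kN/m^3


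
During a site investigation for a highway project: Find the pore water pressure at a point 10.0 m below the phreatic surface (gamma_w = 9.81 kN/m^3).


Using u = gamma_w * h_w
u = 9.81 * 10.0
u = 98.1 kPa


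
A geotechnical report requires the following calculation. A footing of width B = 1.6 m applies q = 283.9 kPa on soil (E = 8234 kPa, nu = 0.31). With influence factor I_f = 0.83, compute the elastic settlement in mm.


Using Se = q * B * (1 - nu^2) * I_f / E
1 - nu^2 = 1 - 0.31^2 = 0.9039
Se = 283.9 * 1.6 * 0.9039 * 0.83 / 8234
Se = 0.041388 m
Convert to mm: Se = 0.041388 * 1000 = 41.388 mm


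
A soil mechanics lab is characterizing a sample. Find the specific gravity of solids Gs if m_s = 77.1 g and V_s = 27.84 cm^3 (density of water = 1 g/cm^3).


Using Gs = m_s / (V_s * rho_w)
Since rho_w = 1 g/cm^3:
Gs = 77.1 / 27.84
Gs = 2.769


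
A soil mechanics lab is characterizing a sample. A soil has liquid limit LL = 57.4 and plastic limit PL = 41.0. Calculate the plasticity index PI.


Using PI = LL - PL
PI = 57.4 - 41.0
PI = 16.4


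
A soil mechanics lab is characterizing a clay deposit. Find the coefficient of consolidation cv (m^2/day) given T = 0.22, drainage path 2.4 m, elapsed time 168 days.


Using cv = T * H_dr^2 / t
H_dr^2 = 2.4^2 = 5.76
cv = 0.22 * 5.76 / 168
cv = 0.00754 m^2/day


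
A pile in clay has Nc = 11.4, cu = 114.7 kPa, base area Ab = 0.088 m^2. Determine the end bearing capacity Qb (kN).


Result: 115.07 kN

Derivation:
Using Qb = Nc * cu * Ab
Qb = 11.4 * 114.7 * 0.088
Qb = 115.07 kN


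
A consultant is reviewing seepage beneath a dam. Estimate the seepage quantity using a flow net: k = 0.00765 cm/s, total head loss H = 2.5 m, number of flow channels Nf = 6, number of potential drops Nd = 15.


Convert k to m/s for unit consistency with H:
k = 0.00765 cm/s = 0.00765 / 100 m/s = 7.65e-05 m/s
Using q = k * H * Nf / Nd
Nf / Nd = 6 / 15 = 0.4
q = 7.65e-05 * 2.5 * 0.4
q = 7.65e-05 m^3/s per m


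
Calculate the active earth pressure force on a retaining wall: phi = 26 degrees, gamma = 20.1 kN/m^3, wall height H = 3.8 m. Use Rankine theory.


Compute active earth pressure coefficient:
Ka = tan^2(45 - phi/2) = tan^2(32.0) = 0.390462
Compute active force:
Pa = 0.5 * Ka * gamma * H^2
Pa = 0.5 * 0.390462 * 20.1 * 3.8^2
Pa = 56.66 kN/m


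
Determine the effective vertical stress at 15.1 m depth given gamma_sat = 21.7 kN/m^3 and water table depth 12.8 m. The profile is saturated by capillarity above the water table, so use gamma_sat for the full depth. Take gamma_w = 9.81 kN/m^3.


Total stress = gamma_sat * depth
sigma = 21.7 * 15.1 = 327.67 kPa
Pore water pressure u = gamma_w * (depth - d_wt)
u = 9.81 * (15.1 - 12.8) = 22.563 kPa
Effective stress = sigma - u
sigma' = 327.67 - 22.563 = 305.11 kPa


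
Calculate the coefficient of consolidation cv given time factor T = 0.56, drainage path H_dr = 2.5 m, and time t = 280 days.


Using cv = T * H_dr^2 / t
H_dr^2 = 2.5^2 = 6.25
cv = 0.56 * 6.25 / 280
cv = 0.0125 m^2/day


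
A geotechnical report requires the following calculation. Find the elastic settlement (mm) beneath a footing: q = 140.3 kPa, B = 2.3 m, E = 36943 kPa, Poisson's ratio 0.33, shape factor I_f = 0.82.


Using Se = q * B * (1 - nu^2) * I_f / E
1 - nu^2 = 1 - 0.33^2 = 0.8911
Se = 140.3 * 2.3 * 0.8911 * 0.82 / 36943
Se = 0.006383 m
Convert to mm: Se = 0.006383 * 1000 = 6.383 mm


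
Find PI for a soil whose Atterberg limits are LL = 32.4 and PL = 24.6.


Result: 7.8

Derivation:
Using PI = LL - PL
PI = 32.4 - 24.6
PI = 7.8


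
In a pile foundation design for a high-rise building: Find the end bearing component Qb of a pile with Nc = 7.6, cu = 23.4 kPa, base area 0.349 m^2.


Using Qb = Nc * cu * Ab
Qb = 7.6 * 23.4 * 0.349
Qb = 62.07 kN


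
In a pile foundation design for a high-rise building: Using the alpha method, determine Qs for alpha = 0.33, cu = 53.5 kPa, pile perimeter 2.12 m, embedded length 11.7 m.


Using Qs = alpha * cu * perimeter * L
Qs = 0.33 * 53.5 * 2.12 * 11.7
Qs = 437.91 kN


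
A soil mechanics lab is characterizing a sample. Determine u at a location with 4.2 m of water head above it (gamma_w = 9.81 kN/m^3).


Result: 41.2 kPa

Derivation:
Using u = gamma_w * h_w
u = 9.81 * 4.2
u = 41.2 kPa


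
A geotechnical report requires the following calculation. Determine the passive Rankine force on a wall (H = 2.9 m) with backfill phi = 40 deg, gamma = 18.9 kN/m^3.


Result: 365.5 kN/m

Derivation:
Compute passive earth pressure coefficient:
Kp = tan^2(45 + phi/2) = tan^2(65.0) = 4.59891
Compute passive force:
Pp = 0.5 * Kp * gamma * H^2
Pp = 0.5 * 4.59891 * 18.9 * 2.9^2
Pp = 365.5 kN/m


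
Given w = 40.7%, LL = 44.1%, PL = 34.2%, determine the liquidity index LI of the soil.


First compute the plasticity index:
PI = LL - PL = 44.1 - 34.2 = 9.9
Then compute the liquidity index:
LI = (w - PL) / PI
LI = (40.7 - 34.2) / 9.9
LI = 0.657


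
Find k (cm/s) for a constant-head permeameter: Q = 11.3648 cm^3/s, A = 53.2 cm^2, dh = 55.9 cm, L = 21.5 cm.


Compute hydraulic gradient:
i = dh / L = 55.9 / 21.5 = 2.6
Then apply Darcy's law:
k = Q / (A * i)
k = 11.3648 / (53.2 * 2.6)
k = 11.3648 / 138.32
k = 0.082163 cm/s


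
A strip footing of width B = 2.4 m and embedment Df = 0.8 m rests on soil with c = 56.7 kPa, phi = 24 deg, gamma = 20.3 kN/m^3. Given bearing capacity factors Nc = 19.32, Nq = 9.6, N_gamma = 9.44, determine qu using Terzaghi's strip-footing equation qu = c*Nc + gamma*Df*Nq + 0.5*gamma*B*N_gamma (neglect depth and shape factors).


Compute qu = c*Nc + gamma*Df*Nq + 0.5*gamma*B*N_gamma
Term 1: 56.7 * 19.32 = 1095.444
Term 2: 20.3 * 0.8 * 9.6 = 155.904
Term 3: 0.5 * 20.3 * 2.4 * 9.44 = 229.9584
qu = 1095.444 + 155.904 + 229.9584
qu = 1481.31 kPa


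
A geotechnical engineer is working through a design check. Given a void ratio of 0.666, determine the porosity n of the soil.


Result: 0.3998

Derivation:
Using the relation n = e / (1 + e)
n = 0.666 / (1 + 0.666)
n = 0.666 / 1.666
n = 0.3998


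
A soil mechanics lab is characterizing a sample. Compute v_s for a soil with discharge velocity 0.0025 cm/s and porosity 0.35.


Using v_s = v_d / n
v_s = 0.0025 / 0.35
v_s = 0.00714 cm/s


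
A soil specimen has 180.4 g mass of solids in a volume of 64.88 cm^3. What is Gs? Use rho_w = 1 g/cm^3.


Using Gs = m_s / (V_s * rho_w)
Since rho_w = 1 g/cm^3:
Gs = 180.4 / 64.88
Gs = 2.781


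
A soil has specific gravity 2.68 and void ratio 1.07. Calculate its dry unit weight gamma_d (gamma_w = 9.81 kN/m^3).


Using gamma_d = Gs * gamma_w / (1 + e)
gamma_d = 2.68 * 9.81 / (1 + 1.07)
gamma_d = 2.68 * 9.81 / 2.07
gamma_d = 12.701 kN/m^3


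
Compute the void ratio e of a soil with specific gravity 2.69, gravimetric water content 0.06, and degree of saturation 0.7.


Using the relation e = Gs * w / S
e = 2.69 * 0.06 / 0.7
e = 0.2306


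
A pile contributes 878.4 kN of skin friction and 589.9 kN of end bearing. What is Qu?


Using Qu = Qf + Qb
Qu = 878.4 + 589.9
Qu = 1468.3 kN


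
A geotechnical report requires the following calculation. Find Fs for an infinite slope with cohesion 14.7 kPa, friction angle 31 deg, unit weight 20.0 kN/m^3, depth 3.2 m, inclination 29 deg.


Result: 1.626

Derivation:
Using Fs = c / (gamma*H*sin(beta)*cos(beta)) + tan(phi)/tan(beta)
Cohesion contribution = 14.7 / (20.0*3.2*sin(29)*cos(29))
Cohesion contribution = 0.541685
Friction contribution = tan(31)/tan(29) = 1.08398
Fs = 0.541685 + 1.08398
Fs = 1.626


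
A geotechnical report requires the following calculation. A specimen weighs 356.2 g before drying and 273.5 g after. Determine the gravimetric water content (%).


Using w = (m_wet - m_dry) / m_dry * 100
m_wet - m_dry = 356.2 - 273.5 = 82.7 g
w = 82.7 / 273.5 * 100
w = 30.24 %


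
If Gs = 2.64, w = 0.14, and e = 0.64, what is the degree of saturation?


Result: 0.5775

Derivation:
Using S = Gs * w / e
S = 2.64 * 0.14 / 0.64
S = 0.5775


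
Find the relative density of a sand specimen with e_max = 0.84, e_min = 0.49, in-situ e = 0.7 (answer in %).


Result: 40.0 %

Derivation:
Using Dr = (e_max - e) / (e_max - e_min) * 100
e_max - e = 0.84 - 0.7 = 0.14
e_max - e_min = 0.84 - 0.49 = 0.35
Dr = 0.14 / 0.35 * 100
Dr = 40.0 %


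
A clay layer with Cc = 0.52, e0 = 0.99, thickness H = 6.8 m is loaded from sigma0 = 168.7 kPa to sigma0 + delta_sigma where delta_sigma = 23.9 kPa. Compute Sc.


Using Sc = Cc * H / (1 + e0) * log10((sigma0 + delta_sigma) / sigma0)
Stress ratio = (168.7 + 23.9) / 168.7 = 1.14167
log10(1.14167) = 0.0575412
Cc * H / (1 + e0) = 0.52 * 6.8 / (1 + 0.99) = 1.77688
Sc = 1.77688 * 0.0575412
Sc = 0.1022 m


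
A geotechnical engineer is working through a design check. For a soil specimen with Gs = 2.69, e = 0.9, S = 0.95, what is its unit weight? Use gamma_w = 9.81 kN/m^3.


Result: 18.303 kN/m^3

Derivation:
Using gamma = gamma_w * (Gs + S*e) / (1 + e)
Numerator: Gs + S*e = 2.69 + 0.95*0.9 = 3.545
Denominator: 1 + e = 1 + 0.9 = 1.9
gamma = 9.81 * 3.545 / 1.9
gamma = 18.303 kN/m^3


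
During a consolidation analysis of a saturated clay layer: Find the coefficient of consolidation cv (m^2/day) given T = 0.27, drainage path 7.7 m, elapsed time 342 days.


Result: 0.04681 m^2/day

Derivation:
Using cv = T * H_dr^2 / t
H_dr^2 = 7.7^2 = 59.29
cv = 0.27 * 59.29 / 342
cv = 0.04681 m^2/day


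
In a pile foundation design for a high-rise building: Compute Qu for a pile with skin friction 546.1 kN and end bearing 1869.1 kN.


Using Qu = Qf + Qb
Qu = 546.1 + 1869.1
Qu = 2415.2 kN


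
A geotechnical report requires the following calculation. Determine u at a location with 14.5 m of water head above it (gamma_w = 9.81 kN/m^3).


Using u = gamma_w * h_w
u = 9.81 * 14.5
u = 142.25 kPa


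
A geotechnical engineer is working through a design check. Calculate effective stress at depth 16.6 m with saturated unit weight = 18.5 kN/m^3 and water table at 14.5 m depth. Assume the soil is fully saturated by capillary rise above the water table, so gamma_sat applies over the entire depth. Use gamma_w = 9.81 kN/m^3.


Result: 286.5 kPa

Derivation:
Total stress = gamma_sat * depth
sigma = 18.5 * 16.6 = 307.1 kPa
Pore water pressure u = gamma_w * (depth - d_wt)
u = 9.81 * (16.6 - 14.5) = 20.601 kPa
Effective stress = sigma - u
sigma' = 307.1 - 20.601 = 286.5 kPa


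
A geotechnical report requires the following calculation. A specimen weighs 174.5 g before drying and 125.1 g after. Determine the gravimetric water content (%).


Using w = (m_wet - m_dry) / m_dry * 100
m_wet - m_dry = 174.5 - 125.1 = 49.4 g
w = 49.4 / 125.1 * 100
w = 39.49 %


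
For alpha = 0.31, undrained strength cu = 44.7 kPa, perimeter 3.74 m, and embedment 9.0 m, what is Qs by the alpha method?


Using Qs = alpha * cu * perimeter * L
Qs = 0.31 * 44.7 * 3.74 * 9.0
Qs = 466.43 kN


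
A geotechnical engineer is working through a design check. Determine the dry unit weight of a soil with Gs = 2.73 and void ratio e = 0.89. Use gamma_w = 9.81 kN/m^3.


Using gamma_d = Gs * gamma_w / (1 + e)
gamma_d = 2.73 * 9.81 / (1 + 0.89)
gamma_d = 2.73 * 9.81 / 1.89
gamma_d = 14.17 kN/m^3


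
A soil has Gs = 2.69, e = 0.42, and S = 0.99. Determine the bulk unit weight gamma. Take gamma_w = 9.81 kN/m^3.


Using gamma = gamma_w * (Gs + S*e) / (1 + e)
Numerator: Gs + S*e = 2.69 + 0.99*0.42 = 3.1058
Denominator: 1 + e = 1 + 0.42 = 1.42
gamma = 9.81 * 3.1058 / 1.42
gamma = 21.456 kN/m^3


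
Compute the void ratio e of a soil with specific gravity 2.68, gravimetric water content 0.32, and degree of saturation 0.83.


Result: 1.0333

Derivation:
Using the relation e = Gs * w / S
e = 2.68 * 0.32 / 0.83
e = 1.0333
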